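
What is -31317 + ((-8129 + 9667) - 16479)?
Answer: -46258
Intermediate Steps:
-31317 + ((-8129 + 9667) - 16479) = -31317 + (1538 - 16479) = -31317 - 14941 = -46258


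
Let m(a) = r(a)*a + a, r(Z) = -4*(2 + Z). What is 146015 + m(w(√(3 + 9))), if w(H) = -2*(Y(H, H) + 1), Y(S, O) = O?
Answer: 145821 - 36*√3 ≈ 1.4576e+5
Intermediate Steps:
r(Z) = -8 - 4*Z
w(H) = -2 - 2*H (w(H) = -2*(H + 1) = -2*(1 + H) = -2 - 2*H)
m(a) = a + a*(-8 - 4*a) (m(a) = (-8 - 4*a)*a + a = a*(-8 - 4*a) + a = a + a*(-8 - 4*a))
146015 + m(w(√(3 + 9))) = 146015 - (-2 - 2*√(3 + 9))*(7 + 4*(-2 - 2*√(3 + 9))) = 146015 - (-2 - 4*√3)*(7 + 4*(-2 - 4*√3)) = 146015 - (-2 - 4*√3)*(7 + (-8 - 16*√3)) = 146015 - (-2 - 4*√3)*(-1 - 16*√3) = 146015 - (-1 - 16*√3)*(-2 - 4*√3)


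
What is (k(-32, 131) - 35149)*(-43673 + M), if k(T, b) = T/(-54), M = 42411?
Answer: 1197646834/27 ≈ 4.4357e+7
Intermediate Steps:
k(T, b) = -T/54 (k(T, b) = T*(-1/54) = -T/54)
(k(-32, 131) - 35149)*(-43673 + M) = (-1/54*(-32) - 35149)*(-43673 + 42411) = (16/27 - 35149)*(-1262) = -949007/27*(-1262) = 1197646834/27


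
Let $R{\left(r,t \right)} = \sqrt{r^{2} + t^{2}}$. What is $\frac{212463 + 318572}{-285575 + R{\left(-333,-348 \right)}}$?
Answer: $- \frac{151650320125}{81552848632} - \frac{1593105 \sqrt{25777}}{81552848632} \approx -1.8627$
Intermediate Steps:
$\frac{212463 + 318572}{-285575 + R{\left(-333,-348 \right)}} = \frac{212463 + 318572}{-285575 + \sqrt{\left(-333\right)^{2} + \left(-348\right)^{2}}} = \frac{531035}{-285575 + \sqrt{110889 + 121104}} = \frac{531035}{-285575 + \sqrt{231993}} = \frac{531035}{-285575 + 3 \sqrt{25777}}$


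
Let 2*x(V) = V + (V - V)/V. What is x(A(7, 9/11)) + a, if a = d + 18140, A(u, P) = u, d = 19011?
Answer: 74309/2 ≈ 37155.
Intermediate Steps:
a = 37151 (a = 19011 + 18140 = 37151)
x(V) = V/2 (x(V) = (V + (V - V)/V)/2 = (V + 0/V)/2 = (V + 0)/2 = V/2)
x(A(7, 9/11)) + a = (1/2)*7 + 37151 = 7/2 + 37151 = 74309/2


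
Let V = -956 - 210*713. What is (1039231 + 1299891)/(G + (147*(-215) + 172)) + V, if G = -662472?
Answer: -104564107952/693905 ≈ -1.5069e+5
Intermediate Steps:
V = -150686 (V = -956 - 149730 = -150686)
(1039231 + 1299891)/(G + (147*(-215) + 172)) + V = (1039231 + 1299891)/(-662472 + (147*(-215) + 172)) - 150686 = 2339122/(-662472 + (-31605 + 172)) - 150686 = 2339122/(-662472 - 31433) - 150686 = 2339122/(-693905) - 150686 = 2339122*(-1/693905) - 150686 = -2339122/693905 - 150686 = -104564107952/693905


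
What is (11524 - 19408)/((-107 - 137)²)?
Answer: -1971/14884 ≈ -0.13242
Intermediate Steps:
(11524 - 19408)/((-107 - 137)²) = -7884/((-244)²) = -7884/59536 = -7884*1/59536 = -1971/14884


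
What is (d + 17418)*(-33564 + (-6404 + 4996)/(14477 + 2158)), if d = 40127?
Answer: -6425918348932/3327 ≈ -1.9314e+9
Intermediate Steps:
(d + 17418)*(-33564 + (-6404 + 4996)/(14477 + 2158)) = (40127 + 17418)*(-33564 + (-6404 + 4996)/(14477 + 2158)) = 57545*(-33564 - 1408/16635) = 57545*(-558338548/16635) = -6425918348932/3327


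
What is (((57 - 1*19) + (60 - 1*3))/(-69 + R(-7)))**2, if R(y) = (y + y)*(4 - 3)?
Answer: 9025/6889 ≈ 1.3101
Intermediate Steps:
R(y) = 2*y (R(y) = (2*y)*1 = 2*y)
(((57 - 1*19) + (60 - 1*3))/(-69 + R(-7)))**2 = (((57 - 1*19) + (60 - 1*3))/(-69 + 2*(-7)))**2 = (((57 - 19) + (60 - 3))/(-69 - 14))**2 = ((38 + 57)/(-83))**2 = (95*(-1/83))**2 = (-95/83)**2 = 9025/6889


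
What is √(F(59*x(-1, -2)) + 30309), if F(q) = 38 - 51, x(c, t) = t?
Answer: 2*√7574 ≈ 174.06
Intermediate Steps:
F(q) = -13
√(F(59*x(-1, -2)) + 30309) = √(-13 + 30309) = √30296 = 2*√7574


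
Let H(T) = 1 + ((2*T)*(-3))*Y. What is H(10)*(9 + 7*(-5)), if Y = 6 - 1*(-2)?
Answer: 12454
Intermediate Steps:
Y = 8 (Y = 6 + 2 = 8)
H(T) = 1 - 48*T (H(T) = 1 + ((2*T)*(-3))*8 = 1 - 6*T*8 = 1 - 48*T)
H(10)*(9 + 7*(-5)) = (1 - 48*10)*(9 + 7*(-5)) = (1 - 480)*(9 - 35) = -479*(-26) = 12454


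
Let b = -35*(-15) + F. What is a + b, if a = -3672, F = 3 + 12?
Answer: -3132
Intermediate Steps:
F = 15
b = 540 (b = -35*(-15) + 15 = 525 + 15 = 540)
a + b = -3672 + 540 = -3132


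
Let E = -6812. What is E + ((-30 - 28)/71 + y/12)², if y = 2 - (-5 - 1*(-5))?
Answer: -1236137783/181476 ≈ -6811.6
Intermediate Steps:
y = 2 (y = 2 - (-5 + 5) = 2 - 1*0 = 2 + 0 = 2)
E + ((-30 - 28)/71 + y/12)² = -6812 + ((-30 - 28)/71 + 2/12)² = -6812 + (-58*1/71 + 2*(1/12))² = -6812 + (-58/71 + ⅙)² = -6812 + (-277/426)² = -6812 + 76729/181476 = -1236137783/181476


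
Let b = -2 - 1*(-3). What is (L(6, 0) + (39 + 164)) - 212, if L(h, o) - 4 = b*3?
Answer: -2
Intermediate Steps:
b = 1 (b = -2 + 3 = 1)
L(h, o) = 7 (L(h, o) = 4 + 1*3 = 4 + 3 = 7)
(L(6, 0) + (39 + 164)) - 212 = (7 + (39 + 164)) - 212 = (7 + 203) - 212 = 210 - 212 = -2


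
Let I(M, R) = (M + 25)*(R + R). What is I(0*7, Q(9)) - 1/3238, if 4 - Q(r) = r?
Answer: -809501/3238 ≈ -250.00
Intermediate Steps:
Q(r) = 4 - r
I(M, R) = 2*R*(25 + M) (I(M, R) = (25 + M)*(2*R) = 2*R*(25 + M))
I(0*7, Q(9)) - 1/3238 = 2*(4 - 1*9)*(25 + 0*7) - 1/3238 = 2*(4 - 9)*(25 + 0) - 1*1/3238 = 2*(-5)*25 - 1/3238 = -250 - 1/3238 = -809501/3238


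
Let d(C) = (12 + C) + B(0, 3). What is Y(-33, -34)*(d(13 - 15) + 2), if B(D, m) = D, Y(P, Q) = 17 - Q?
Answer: 612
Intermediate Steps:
d(C) = 12 + C (d(C) = (12 + C) + 0 = 12 + C)
Y(-33, -34)*(d(13 - 15) + 2) = (17 - 1*(-34))*((12 + (13 - 15)) + 2) = (17 + 34)*((12 - 2) + 2) = 51*(10 + 2) = 51*12 = 612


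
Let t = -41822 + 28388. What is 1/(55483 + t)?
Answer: 1/42049 ≈ 2.3782e-5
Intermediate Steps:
t = -13434
1/(55483 + t) = 1/(55483 - 13434) = 1/42049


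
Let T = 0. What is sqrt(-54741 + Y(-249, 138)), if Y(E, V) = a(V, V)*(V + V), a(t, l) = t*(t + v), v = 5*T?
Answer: sqrt(5201403) ≈ 2280.7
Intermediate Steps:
v = 0 (v = 5*0 = 0)
a(t, l) = t**2 (a(t, l) = t*(t + 0) = t*t = t**2)
Y(E, V) = 2*V**3 (Y(E, V) = V**2*(V + V) = V**2*(2*V) = 2*V**3)
sqrt(-54741 + Y(-249, 138)) = sqrt(-54741 + 2*138**3) = sqrt(-54741 + 2*2628072) = sqrt(-54741 + 5256144) = sqrt(5201403)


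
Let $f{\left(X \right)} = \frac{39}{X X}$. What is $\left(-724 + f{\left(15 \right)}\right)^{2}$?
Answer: $\frac{2947078369}{5625} \approx 5.2393 \cdot 10^{5}$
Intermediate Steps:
$f{\left(X \right)} = \frac{39}{X^{2}}$
$\left(-724 + f{\left(15 \right)}\right)^{2} = \left(-724 + \frac{39}{225}\right)^{2} = \left(-724 + 39 \cdot \frac{1}{225}\right)^{2} = \left(-724 + \frac{13}{75}\right)^{2} = \left(- \frac{54287}{75}\right)^{2} = \frac{2947078369}{5625}$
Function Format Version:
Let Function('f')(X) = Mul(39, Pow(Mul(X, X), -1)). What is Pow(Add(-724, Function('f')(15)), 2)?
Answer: Rational(2947078369, 5625) ≈ 5.2393e+5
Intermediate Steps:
Function('f')(X) = Mul(39, Pow(X, -2)) (Function('f')(X) = Mul(39, Pow(Pow(X, 2), -1)) = Mul(39, Pow(X, -2)))
Pow(Add(-724, Function('f')(15)), 2) = Pow(Add(-724, Mul(39, Pow(15, -2))), 2) = Pow(Add(-724, Mul(39, Rational(1, 225))), 2) = Pow(Add(-724, Rational(13, 75)), 2) = Pow(Rational(-54287, 75), 2) = Rational(2947078369, 5625)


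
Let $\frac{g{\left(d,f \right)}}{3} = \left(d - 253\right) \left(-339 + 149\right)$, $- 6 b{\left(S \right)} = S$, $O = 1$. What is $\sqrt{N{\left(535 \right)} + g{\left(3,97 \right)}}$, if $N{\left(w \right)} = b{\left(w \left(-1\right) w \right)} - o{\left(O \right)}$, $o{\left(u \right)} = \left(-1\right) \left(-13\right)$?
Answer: $\frac{\sqrt{6846882}}{6} \approx 436.11$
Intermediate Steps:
$o{\left(u \right)} = 13$
$b{\left(S \right)} = - \frac{S}{6}$
$g{\left(d,f \right)} = 144210 - 570 d$ ($g{\left(d,f \right)} = 3 \left(d - 253\right) \left(-339 + 149\right) = 3 \left(-253 + d\right) \left(-190\right) = 3 \left(48070 - 190 d\right) = 144210 - 570 d$)
$N{\left(w \right)} = -13 + \frac{w^{2}}{6}$ ($N{\left(w \right)} = - \frac{w \left(-1\right) w}{6} - 13 = - \frac{- w w}{6} - 13 = - \frac{\left(-1\right) w^{2}}{6} - 13 = \frac{w^{2}}{6} - 13 = -13 + \frac{w^{2}}{6}$)
$\sqrt{N{\left(535 \right)} + g{\left(3,97 \right)}} = \sqrt{\left(-13 + \frac{535^{2}}{6}\right) + \left(144210 - 1710\right)} = \sqrt{\left(-13 + \frac{1}{6} \cdot 286225\right) + \left(144210 - 1710\right)} = \sqrt{\left(-13 + \frac{286225}{6}\right) + 142500} = \sqrt{\frac{286147}{6} + 142500} = \sqrt{\frac{1141147}{6}} = \frac{\sqrt{6846882}}{6}$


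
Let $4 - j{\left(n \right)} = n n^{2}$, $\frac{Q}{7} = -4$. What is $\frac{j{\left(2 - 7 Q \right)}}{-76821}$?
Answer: $\frac{7762388}{76821} \approx 101.05$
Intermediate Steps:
$Q = -28$ ($Q = 7 \left(-4\right) = -28$)
$j{\left(n \right)} = 4 - n^{3}$ ($j{\left(n \right)} = 4 - n n^{2} = 4 - n^{3}$)
$\frac{j{\left(2 - 7 Q \right)}}{-76821} = \frac{4 - \left(2 - -196\right)^{3}}{-76821} = \left(4 - \left(2 + 196\right)^{3}\right) \left(- \frac{1}{76821}\right) = \left(4 - 198^{3}\right) \left(- \frac{1}{76821}\right) = \left(4 - 7762392\right) \left(- \frac{1}{76821}\right) = \left(-7762388\right) \left(- \frac{1}{76821}\right) = \frac{7762388}{76821}$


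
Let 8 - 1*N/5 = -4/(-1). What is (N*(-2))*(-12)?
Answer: 480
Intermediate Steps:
N = 20 (N = 40 - (-20)/(-1) = 40 - (-20)*(-1) = 40 - 5*4 = 40 - 20 = 20)
(N*(-2))*(-12) = (20*(-2))*(-12) = -40*(-12) = 480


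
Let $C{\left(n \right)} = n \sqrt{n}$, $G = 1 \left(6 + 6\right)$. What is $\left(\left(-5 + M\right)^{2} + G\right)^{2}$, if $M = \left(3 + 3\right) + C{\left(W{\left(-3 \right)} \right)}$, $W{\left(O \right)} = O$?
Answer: $88 + 168 i \sqrt{3} \approx 88.0 + 290.98 i$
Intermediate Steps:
$G = 12$ ($G = 1 \cdot 12 = 12$)
$C{\left(n \right)} = n^{\frac{3}{2}}$
$M = 6 - 3 i \sqrt{3}$ ($M = \left(3 + 3\right) + \left(-3\right)^{\frac{3}{2}} = 6 - 3 i \sqrt{3} \approx 6.0 - 5.1962 i$)
$\left(\left(-5 + M\right)^{2} + G\right)^{2} = \left(\left(-5 + \left(6 - 3 i \sqrt{3}\right)\right)^{2} + 12\right)^{2} = \left(\left(1 - 3 i \sqrt{3}\right)^{2} + 12\right)^{2} = \left(12 + \left(1 - 3 i \sqrt{3}\right)^{2}\right)^{2}$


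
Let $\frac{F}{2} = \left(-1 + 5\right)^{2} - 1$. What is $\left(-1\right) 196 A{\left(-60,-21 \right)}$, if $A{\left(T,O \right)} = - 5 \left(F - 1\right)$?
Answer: $28420$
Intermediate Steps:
$F = 30$ ($F = 2 \left(\left(-1 + 5\right)^{2} - 1\right) = 2 \left(4^{2} - 1\right) = 2 \left(16 - 1\right) = 2 \cdot 15 = 30$)
$A{\left(T,O \right)} = -145$ ($A{\left(T,O \right)} = - 5 \left(30 - 1\right) = \left(-5\right) 29 = -145$)
$\left(-1\right) 196 A{\left(-60,-21 \right)} = \left(-1\right) 196 \left(-145\right) = \left(-196\right) \left(-145\right) = 28420$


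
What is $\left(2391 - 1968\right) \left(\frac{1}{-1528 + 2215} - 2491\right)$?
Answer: $- \frac{241295556}{229} \approx -1.0537 \cdot 10^{6}$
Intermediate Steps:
$\left(2391 - 1968\right) \left(\frac{1}{-1528 + 2215} - 2491\right) = 423 \left(\frac{1}{687} - 2491\right) = 423 \left(- \frac{1711316}{687}\right) = - \frac{241295556}{229}$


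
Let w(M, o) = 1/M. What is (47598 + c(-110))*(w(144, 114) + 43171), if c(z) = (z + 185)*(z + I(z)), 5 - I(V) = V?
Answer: 99410050375/48 ≈ 2.0710e+9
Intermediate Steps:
I(V) = 5 - V
c(z) = 925 + 5*z (c(z) = (z + 185)*(z + (5 - z)) = (185 + z)*5 = 925 + 5*z)
(47598 + c(-110))*(w(144, 114) + 43171) = (47598 + (925 + 5*(-110)))*(1/144 + 43171) = (47598 + (925 - 550))*(1/144 + 43171) = (47598 + 375)*(6216625/144) = 47973*(6216625/144) = 99410050375/48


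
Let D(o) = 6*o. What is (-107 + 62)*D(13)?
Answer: -3510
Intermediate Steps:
(-107 + 62)*D(13) = (-107 + 62)*(6*13) = -45*78 = -3510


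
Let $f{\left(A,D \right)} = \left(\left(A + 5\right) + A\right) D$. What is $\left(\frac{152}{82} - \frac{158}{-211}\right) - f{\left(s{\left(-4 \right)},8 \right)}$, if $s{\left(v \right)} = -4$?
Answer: $\frac{230138}{8651} \approx 26.602$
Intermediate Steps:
$f{\left(A,D \right)} = D \left(5 + 2 A\right)$ ($f{\left(A,D \right)} = \left(\left(5 + A\right) + A\right) D = \left(5 + 2 A\right) D = D \left(5 + 2 A\right)$)
$\left(\frac{152}{82} - \frac{158}{-211}\right) - f{\left(s{\left(-4 \right)},8 \right)} = \left(\frac{152}{82} - \frac{158}{-211}\right) - 8 \left(5 + 2 \left(-4\right)\right) = \left(152 \cdot \frac{1}{82} - - \frac{158}{211}\right) - 8 \left(5 - 8\right) = \left(\frac{76}{41} + \frac{158}{211}\right) - 8 \left(-3\right) = \frac{22514}{8651} - -24 = \frac{22514}{8651} + 24 = \frac{230138}{8651}$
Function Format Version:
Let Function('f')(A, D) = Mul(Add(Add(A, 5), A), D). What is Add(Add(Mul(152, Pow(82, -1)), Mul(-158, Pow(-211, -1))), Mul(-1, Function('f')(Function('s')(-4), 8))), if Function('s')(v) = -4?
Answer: Rational(230138, 8651) ≈ 26.602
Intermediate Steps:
Function('f')(A, D) = Mul(D, Add(5, Mul(2, A))) (Function('f')(A, D) = Mul(Add(Add(5, A), A), D) = Mul(Add(5, Mul(2, A)), D) = Mul(D, Add(5, Mul(2, A))))
Add(Add(Mul(152, Pow(82, -1)), Mul(-158, Pow(-211, -1))), Mul(-1, Function('f')(Function('s')(-4), 8))) = Add(Add(Mul(152, Pow(82, -1)), Mul(-158, Pow(-211, -1))), Mul(-1, Mul(8, Add(5, Mul(2, -4))))) = Add(Add(Mul(152, Rational(1, 82)), Mul(-158, Rational(-1, 211))), Mul(-1, Mul(8, Add(5, -8)))) = Add(Add(Rational(76, 41), Rational(158, 211)), Mul(-1, Mul(8, -3))) = Add(Rational(22514, 8651), Mul(-1, -24)) = Add(Rational(22514, 8651), 24) = Rational(230138, 8651)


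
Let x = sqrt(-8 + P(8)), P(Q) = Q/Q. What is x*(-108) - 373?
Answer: -373 - 108*I*sqrt(7) ≈ -373.0 - 285.74*I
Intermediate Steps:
P(Q) = 1
x = I*sqrt(7) (x = sqrt(-8 + 1) = sqrt(-7) = I*sqrt(7) ≈ 2.6458*I)
x*(-108) - 373 = (I*sqrt(7))*(-108) - 373 = -108*I*sqrt(7) - 373 = -373 - 108*I*sqrt(7)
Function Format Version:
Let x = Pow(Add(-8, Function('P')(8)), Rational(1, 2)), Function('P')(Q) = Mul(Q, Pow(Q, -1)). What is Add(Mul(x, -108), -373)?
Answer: Add(-373, Mul(-108, I, Pow(7, Rational(1, 2)))) ≈ Add(-373.00, Mul(-285.74, I))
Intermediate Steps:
Function('P')(Q) = 1
x = Mul(I, Pow(7, Rational(1, 2))) (x = Pow(Add(-8, 1), Rational(1, 2)) = Pow(-7, Rational(1, 2)) = Mul(I, Pow(7, Rational(1, 2))) ≈ Mul(2.6458, I))
Add(Mul(x, -108), -373) = Add(Mul(Mul(I, Pow(7, Rational(1, 2))), -108), -373) = Add(Mul(-108, I, Pow(7, Rational(1, 2))), -373) = Add(-373, Mul(-108, I, Pow(7, Rational(1, 2))))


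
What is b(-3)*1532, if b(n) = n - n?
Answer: 0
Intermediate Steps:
b(n) = 0
b(-3)*1532 = 0*1532 = 0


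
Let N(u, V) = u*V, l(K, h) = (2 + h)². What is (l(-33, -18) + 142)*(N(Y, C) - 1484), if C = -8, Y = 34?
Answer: -698888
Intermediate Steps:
N(u, V) = V*u
(l(-33, -18) + 142)*(N(Y, C) - 1484) = ((2 - 18)² + 142)*(-8*34 - 1484) = ((-16)² + 142)*(-272 - 1484) = (256 + 142)*(-1756) = 398*(-1756) = -698888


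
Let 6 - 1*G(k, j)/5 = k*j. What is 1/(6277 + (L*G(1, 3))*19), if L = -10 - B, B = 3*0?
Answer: 1/3427 ≈ 0.00029180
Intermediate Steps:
B = 0
G(k, j) = 30 - 5*j*k (G(k, j) = 30 - 5*k*j = 30 - 5*j*k)
L = -10 (L = -10 - 1*0 = -10 + 0 = -10)
1/(6277 + (L*G(1, 3))*19) = 1/(6277 - 10*(30 - 5*3*1)*19) = 1/(6277 - 10*(30 - 15)*19) = 1/(6277 - 10*15*19) = 1/(6277 - 150*19) = 1/(6277 - 2850) = 1/3427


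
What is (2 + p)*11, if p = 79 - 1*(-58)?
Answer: 1529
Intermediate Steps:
p = 137 (p = 79 + 58 = 137)
(2 + p)*11 = (2 + 137)*11 = 139*11 = 1529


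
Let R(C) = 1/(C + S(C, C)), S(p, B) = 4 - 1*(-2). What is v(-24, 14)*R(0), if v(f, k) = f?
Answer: -4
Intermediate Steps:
S(p, B) = 6 (S(p, B) = 4 + 2 = 6)
R(C) = 1/(6 + C) (R(C) = 1/(C + 6) = 1/(6 + C))
v(-24, 14)*R(0) = -24/(6 + 0) = -24/6 = -24*⅙ = -4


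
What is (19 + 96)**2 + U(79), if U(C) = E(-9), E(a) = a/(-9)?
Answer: 13226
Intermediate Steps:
E(a) = -a/9 (E(a) = a*(-1/9) = -a/9)
U(C) = 1 (U(C) = -1/9*(-9) = 1)
(19 + 96)**2 + U(79) = (19 + 96)**2 + 1 = 115**2 + 1 = 13225 + 1 = 13226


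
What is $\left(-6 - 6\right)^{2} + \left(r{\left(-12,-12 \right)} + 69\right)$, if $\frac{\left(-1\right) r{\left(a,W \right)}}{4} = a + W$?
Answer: $309$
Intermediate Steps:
$r{\left(a,W \right)} = - 4 W - 4 a$ ($r{\left(a,W \right)} = - 4 \left(a + W\right) = - 4 \left(W + a\right) = - 4 W - 4 a$)
$\left(-6 - 6\right)^{2} + \left(r{\left(-12,-12 \right)} + 69\right) = \left(-6 - 6\right)^{2} + \left(\left(\left(-4\right) \left(-12\right) - -48\right) + 69\right) = \left(-12\right)^{2} + \left(\left(48 + 48\right) + 69\right) = 144 + \left(96 + 69\right) = 144 + 165 = 309$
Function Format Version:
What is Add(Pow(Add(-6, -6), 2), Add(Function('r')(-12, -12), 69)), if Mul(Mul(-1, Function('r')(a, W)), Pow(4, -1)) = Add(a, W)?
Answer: 309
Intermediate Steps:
Function('r')(a, W) = Add(Mul(-4, W), Mul(-4, a)) (Function('r')(a, W) = Mul(-4, Add(a, W)) = Mul(-4, Add(W, a)) = Add(Mul(-4, W), Mul(-4, a)))
Add(Pow(Add(-6, -6), 2), Add(Function('r')(-12, -12), 69)) = Add(Pow(Add(-6, -6), 2), Add(Add(Mul(-4, -12), Mul(-4, -12)), 69)) = Add(Pow(-12, 2), Add(Add(48, 48), 69)) = Add(144, Add(96, 69)) = Add(144, 165) = 309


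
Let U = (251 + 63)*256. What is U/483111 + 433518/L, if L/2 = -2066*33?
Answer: -33079412299/10979180586 ≈ -3.0129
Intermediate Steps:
U = 80384 (U = 314*256 = 80384)
L = -136356 (L = 2*(-2066*33) = 2*(-68178) = -136356)
U/483111 + 433518/L = 80384/483111 + 433518/(-136356) = 80384*(1/483111) + 433518*(-1/136356) = 80384/483111 - 72253/22726 = -33079412299/10979180586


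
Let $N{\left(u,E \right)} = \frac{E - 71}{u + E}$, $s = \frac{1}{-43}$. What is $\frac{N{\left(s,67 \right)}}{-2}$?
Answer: $\frac{43}{1440} \approx 0.029861$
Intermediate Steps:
$s = - \frac{1}{43} \approx -0.023256$
$N{\left(u,E \right)} = \frac{-71 + E}{E + u}$
$\frac{N{\left(s,67 \right)}}{-2} = \frac{\frac{1}{67 - \frac{1}{43}} \left(-71 + 67\right)}{-2} = \frac{1}{\frac{2880}{43}} \left(-4\right) \left(- \frac{1}{2}\right) = \frac{43}{2880} \left(-4\right) \left(- \frac{1}{2}\right) = \left(- \frac{43}{720}\right) \left(- \frac{1}{2}\right) = \frac{43}{1440}$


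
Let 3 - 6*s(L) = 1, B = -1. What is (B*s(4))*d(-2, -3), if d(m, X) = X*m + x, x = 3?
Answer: -3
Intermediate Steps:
d(m, X) = 3 + X*m (d(m, X) = X*m + 3 = 3 + X*m)
s(L) = 1/3 (s(L) = 1/2 - 1/6*1 = 1/2 - 1/6 = 1/3)
(B*s(4))*d(-2, -3) = (-1*1/3)*(3 - 3*(-2)) = -(3 + 6)/3 = -1/3*9 = -3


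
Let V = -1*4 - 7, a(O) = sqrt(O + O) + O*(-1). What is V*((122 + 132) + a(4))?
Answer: -2750 - 22*sqrt(2) ≈ -2781.1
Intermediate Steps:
a(O) = -O + sqrt(2)*sqrt(O) (a(O) = sqrt(2*O) - O = sqrt(2)*sqrt(O) - O = -O + sqrt(2)*sqrt(O))
V = -11 (V = -4 - 7 = -11)
V*((122 + 132) + a(4)) = -11*((122 + 132) + (-1*4 + sqrt(2)*sqrt(4))) = -11*(254 + (-4 + sqrt(2)*2)) = -11*(254 + (-4 + 2*sqrt(2))) = -11*(250 + 2*sqrt(2)) = -2750 - 22*sqrt(2)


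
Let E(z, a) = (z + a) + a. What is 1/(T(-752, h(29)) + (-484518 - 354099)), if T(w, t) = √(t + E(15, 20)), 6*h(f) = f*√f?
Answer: -1/(838617 - √(55 + 29*√29/6)) ≈ -1.1925e-6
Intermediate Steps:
E(z, a) = z + 2*a (E(z, a) = (a + z) + a = z + 2*a)
h(f) = f^(3/2)/6 (h(f) = (f*√f)/6 = f^(3/2)/6)
T(w, t) = √(55 + t) (T(w, t) = √(t + (15 + 2*20)) = √(t + (15 + 40)) = √(t + 55) = √(55 + t))
1/(T(-752, h(29)) + (-484518 - 354099)) = 1/(√(55 + 29^(3/2)/6) + (-484518 - 354099)) = 1/(√(55 + (29*√29)/6) - 838617) = 1/(√(55 + 29*√29/6) - 838617) = 1/(-838617 + √(55 + 29*√29/6))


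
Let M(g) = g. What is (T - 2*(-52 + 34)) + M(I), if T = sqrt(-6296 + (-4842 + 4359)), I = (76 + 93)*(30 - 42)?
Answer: -1992 + I*sqrt(6779) ≈ -1992.0 + 82.335*I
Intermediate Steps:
I = -2028 (I = 169*(-12) = -2028)
T = I*sqrt(6779) (T = sqrt(-6296 - 483) = sqrt(-6779) = I*sqrt(6779) ≈ 82.335*I)
(T - 2*(-52 + 34)) + M(I) = (I*sqrt(6779) - 2*(-52 + 34)) - 2028 = (I*sqrt(6779) - 2*(-18)) - 2028 = (I*sqrt(6779) - 1*(-36)) - 2028 = (I*sqrt(6779) + 36) - 2028 = (36 + I*sqrt(6779)) - 2028 = -1992 + I*sqrt(6779)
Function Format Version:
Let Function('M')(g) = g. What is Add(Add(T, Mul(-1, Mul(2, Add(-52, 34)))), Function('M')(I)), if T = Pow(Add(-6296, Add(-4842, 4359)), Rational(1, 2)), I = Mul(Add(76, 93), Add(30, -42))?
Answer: Add(-1992, Mul(I, Pow(6779, Rational(1, 2)))) ≈ Add(-1992.0, Mul(82.335, I))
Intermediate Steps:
I = -2028 (I = Mul(169, -12) = -2028)
T = Mul(I, Pow(6779, Rational(1, 2))) (T = Pow(Add(-6296, -483), Rational(1, 2)) = Pow(-6779, Rational(1, 2)) = Mul(I, Pow(6779, Rational(1, 2))) ≈ Mul(82.335, I))
Add(Add(T, Mul(-1, Mul(2, Add(-52, 34)))), Function('M')(I)) = Add(Add(Mul(I, Pow(6779, Rational(1, 2))), Mul(-1, Mul(2, Add(-52, 34)))), -2028) = Add(Add(Mul(I, Pow(6779, Rational(1, 2))), Mul(-1, Mul(2, -18))), -2028) = Add(Add(Mul(I, Pow(6779, Rational(1, 2))), Mul(-1, -36)), -2028) = Add(Add(Mul(I, Pow(6779, Rational(1, 2))), 36), -2028) = Add(Add(36, Mul(I, Pow(6779, Rational(1, 2)))), -2028) = Add(-1992, Mul(I, Pow(6779, Rational(1, 2))))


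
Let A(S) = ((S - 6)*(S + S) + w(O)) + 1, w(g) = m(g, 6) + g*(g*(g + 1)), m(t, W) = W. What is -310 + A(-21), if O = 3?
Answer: 867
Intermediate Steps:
w(g) = 6 + g**2*(1 + g) (w(g) = 6 + g*(g*(g + 1)) = 6 + g*(g*(1 + g)) = 6 + g**2*(1 + g))
A(S) = 43 + 2*S*(-6 + S) (A(S) = ((S - 6)*(S + S) + (6 + 3**2 + 3**3)) + 1 = ((-6 + S)*(2*S) + (6 + 9 + 27)) + 1 = (2*S*(-6 + S) + 42) + 1 = (42 + 2*S*(-6 + S)) + 1 = 43 + 2*S*(-6 + S))
-310 + A(-21) = -310 + (43 - 12*(-21) + 2*(-21)**2) = -310 + (43 + 252 + 2*441) = -310 + (43 + 252 + 882) = -310 + 1177 = 867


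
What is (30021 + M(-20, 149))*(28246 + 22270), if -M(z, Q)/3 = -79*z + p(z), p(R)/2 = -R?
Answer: 1271033076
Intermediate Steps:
p(R) = -2*R (p(R) = 2*(-R) = -2*R)
M(z, Q) = 243*z (M(z, Q) = -3*(-79*z - 2*z) = -(-243)*z = 243*z)
(30021 + M(-20, 149))*(28246 + 22270) = (30021 + 243*(-20))*(28246 + 22270) = (30021 - 4860)*50516 = 25161*50516 = 1271033076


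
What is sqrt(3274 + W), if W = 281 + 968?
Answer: sqrt(4523) ≈ 67.253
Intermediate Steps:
W = 1249
sqrt(3274 + W) = sqrt(3274 + 1249) = sqrt(4523)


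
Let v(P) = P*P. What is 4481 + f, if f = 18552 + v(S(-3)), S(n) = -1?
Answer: 23034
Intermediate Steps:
v(P) = P**2
f = 18553 (f = 18552 + (-1)**2 = 18552 + 1 = 18553)
4481 + f = 4481 + 18553 = 23034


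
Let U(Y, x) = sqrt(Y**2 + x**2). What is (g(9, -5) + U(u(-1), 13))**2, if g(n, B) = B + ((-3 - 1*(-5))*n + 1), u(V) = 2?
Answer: (14 + sqrt(173))**2 ≈ 737.28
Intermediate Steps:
g(n, B) = 1 + B + 2*n (g(n, B) = B + ((-3 + 5)*n + 1) = B + (2*n + 1) = B + (1 + 2*n) = 1 + B + 2*n)
(g(9, -5) + U(u(-1), 13))**2 = ((1 - 5 + 2*9) + sqrt(2**2 + 13**2))**2 = ((1 - 5 + 18) + sqrt(4 + 169))**2 = (14 + sqrt(173))**2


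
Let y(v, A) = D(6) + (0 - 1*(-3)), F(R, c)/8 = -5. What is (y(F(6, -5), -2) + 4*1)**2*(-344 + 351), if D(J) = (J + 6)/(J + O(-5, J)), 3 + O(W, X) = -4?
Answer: 175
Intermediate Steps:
O(W, X) = -7 (O(W, X) = -3 - 4 = -7)
F(R, c) = -40 (F(R, c) = 8*(-5) = -40)
D(J) = (6 + J)/(-7 + J) (D(J) = (J + 6)/(J - 7) = (6 + J)/(-7 + J))
y(v, A) = -9 (y(v, A) = (6 + 6)/(-7 + 6) + (0 - 1*(-3)) = 12/(-1) + (0 + 3) = -1*12 + 3 = -12 + 3 = -9)
(y(F(6, -5), -2) + 4*1)**2*(-344 + 351) = (-9 + 4*1)**2*(-344 + 351) = (-9 + 4)**2*7 = (-5)**2*7 = 25*7 = 175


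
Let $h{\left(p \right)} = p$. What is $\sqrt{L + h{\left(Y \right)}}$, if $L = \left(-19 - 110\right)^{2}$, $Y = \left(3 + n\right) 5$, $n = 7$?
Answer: $\sqrt{16691} \approx 129.19$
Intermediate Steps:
$Y = 50$ ($Y = \left(3 + 7\right) 5 = 10 \cdot 5 = 50$)
$L = 16641$ ($L = \left(-129\right)^{2} = 16641$)
$\sqrt{L + h{\left(Y \right)}} = \sqrt{16641 + 50} = \sqrt{16691}$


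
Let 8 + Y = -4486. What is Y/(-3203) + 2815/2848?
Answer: 21815357/9122144 ≈ 2.3915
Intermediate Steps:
Y = -4494 (Y = -8 - 4486 = -4494)
Y/(-3203) + 2815/2848 = -4494/(-3203) + 2815/2848 = -4494*(-1/3203) + 2815*(1/2848) = 4494/3203 + 2815/2848 = 21815357/9122144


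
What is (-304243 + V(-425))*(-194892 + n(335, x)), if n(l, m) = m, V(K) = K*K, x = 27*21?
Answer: 24022067850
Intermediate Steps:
x = 567
V(K) = K**2
(-304243 + V(-425))*(-194892 + n(335, x)) = (-304243 + (-425)**2)*(-194892 + 567) = (-304243 + 180625)*(-194325) = -123618*(-194325) = 24022067850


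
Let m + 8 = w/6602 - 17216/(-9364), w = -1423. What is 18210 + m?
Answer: 281342126729/15455282 ≈ 18204.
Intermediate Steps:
m = -98558491/15455282 (m = -8 + (-1423/6602 - 17216/(-9364)) = -8 + (-1423*1/6602 - 17216*(-1/9364)) = -8 + (-1423/6602 + 4304/2341) = -8 + 25083765/15455282 = -98558491/15455282 ≈ -6.3770)
18210 + m = 18210 - 98558491/15455282 = 281342126729/15455282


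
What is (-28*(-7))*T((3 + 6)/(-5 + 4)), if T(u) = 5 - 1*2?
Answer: 588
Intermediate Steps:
T(u) = 3 (T(u) = 5 - 2 = 3)
(-28*(-7))*T((3 + 6)/(-5 + 4)) = -28*(-7)*3 = 196*3 = 588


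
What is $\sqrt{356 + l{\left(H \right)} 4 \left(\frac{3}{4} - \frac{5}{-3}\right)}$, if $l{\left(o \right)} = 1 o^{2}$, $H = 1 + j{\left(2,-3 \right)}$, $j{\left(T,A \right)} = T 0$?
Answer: $\frac{\sqrt{3291}}{3} \approx 19.122$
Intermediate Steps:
$j{\left(T,A \right)} = 0$
$H = 1$ ($H = 1 + 0 = 1$)
$l{\left(o \right)} = o^{2}$
$\sqrt{356 + l{\left(H \right)} 4 \left(\frac{3}{4} - \frac{5}{-3}\right)} = \sqrt{356 + 1^{2} \cdot 4 \left(\frac{3}{4} - \frac{5}{-3}\right)} = \sqrt{356 + 1 \cdot 4 \left(3 \cdot \frac{1}{4} - - \frac{5}{3}\right)} = \sqrt{356 + 4 \left(\frac{3}{4} + \frac{5}{3}\right)} = \sqrt{356 + 4 \cdot \frac{29}{12}} = \sqrt{356 + \frac{29}{3}} = \sqrt{\frac{1097}{3}} = \frac{\sqrt{3291}}{3}$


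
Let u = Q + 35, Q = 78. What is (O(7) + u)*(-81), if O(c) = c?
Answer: -9720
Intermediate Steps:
u = 113 (u = 78 + 35 = 113)
(O(7) + u)*(-81) = (7 + 113)*(-81) = 120*(-81) = -9720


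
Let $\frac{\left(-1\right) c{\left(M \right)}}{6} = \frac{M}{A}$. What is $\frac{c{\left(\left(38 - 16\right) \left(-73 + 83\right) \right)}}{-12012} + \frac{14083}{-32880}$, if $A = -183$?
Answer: $- \frac{78284333}{182516880} \approx -0.42892$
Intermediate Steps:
$c{\left(M \right)} = \frac{2 M}{61}$ ($c{\left(M \right)} = - 6 \frac{M}{-183} = - 6 M \left(- \frac{1}{183}\right) = - 6 \left(- \frac{M}{183}\right) = \frac{2 M}{61}$)
$\frac{c{\left(\left(38 - 16\right) \left(-73 + 83\right) \right)}}{-12012} + \frac{14083}{-32880} = \frac{\frac{2}{61} \left(38 - 16\right) \left(-73 + 83\right)}{-12012} + \frac{14083}{-32880} = \frac{2 \cdot 22 \cdot 10}{61} \left(- \frac{1}{12012}\right) + 14083 \left(- \frac{1}{32880}\right) = \frac{2}{61} \cdot 220 \left(- \frac{1}{12012}\right) - \frac{14083}{32880} = \frac{440}{61} \left(- \frac{1}{12012}\right) - \frac{14083}{32880} = - \frac{10}{16653} - \frac{14083}{32880} = - \frac{78284333}{182516880}$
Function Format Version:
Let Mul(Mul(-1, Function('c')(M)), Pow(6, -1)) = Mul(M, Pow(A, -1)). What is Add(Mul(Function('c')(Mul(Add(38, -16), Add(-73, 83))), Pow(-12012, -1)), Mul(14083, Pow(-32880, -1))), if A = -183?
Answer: Rational(-78284333, 182516880) ≈ -0.42892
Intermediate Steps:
Function('c')(M) = Mul(Rational(2, 61), M) (Function('c')(M) = Mul(-6, Mul(M, Pow(-183, -1))) = Mul(-6, Mul(M, Rational(-1, 183))) = Mul(-6, Mul(Rational(-1, 183), M)) = Mul(Rational(2, 61), M))
Add(Mul(Function('c')(Mul(Add(38, -16), Add(-73, 83))), Pow(-12012, -1)), Mul(14083, Pow(-32880, -1))) = Add(Mul(Mul(Rational(2, 61), Mul(Add(38, -16), Add(-73, 83))), Pow(-12012, -1)), Mul(14083, Pow(-32880, -1))) = Add(Mul(Mul(Rational(2, 61), Mul(22, 10)), Rational(-1, 12012)), Mul(14083, Rational(-1, 32880))) = Add(Mul(Mul(Rational(2, 61), 220), Rational(-1, 12012)), Rational(-14083, 32880)) = Add(Mul(Rational(440, 61), Rational(-1, 12012)), Rational(-14083, 32880)) = Add(Rational(-10, 16653), Rational(-14083, 32880)) = Rational(-78284333, 182516880)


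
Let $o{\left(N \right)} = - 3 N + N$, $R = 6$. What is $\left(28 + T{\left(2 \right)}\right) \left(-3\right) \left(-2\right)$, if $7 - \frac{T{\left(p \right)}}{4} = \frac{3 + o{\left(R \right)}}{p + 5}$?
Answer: $\frac{2568}{7} \approx 366.86$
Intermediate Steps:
$o{\left(N \right)} = - 2 N$
$T{\left(p \right)} = 28 + \frac{36}{5 + p}$ ($T{\left(p \right)} = 28 - 4 \frac{3 - 12}{p + 5} = 28 - 4 \frac{3 - 12}{5 + p} = 28 - 4 \left(- \frac{9}{5 + p}\right) = 28 + \frac{36}{5 + p}$)
$\left(28 + T{\left(2 \right)}\right) \left(-3\right) \left(-2\right) = \left(28 + \frac{4 \left(44 + 7 \cdot 2\right)}{5 + 2}\right) \left(-3\right) \left(-2\right) = \left(28 + \frac{4 \left(44 + 14\right)}{7}\right) \left(-3\right) \left(-2\right) = \left(28 + 4 \cdot \frac{1}{7} \cdot 58\right) \left(-3\right) \left(-2\right) = \left(28 + \frac{232}{7}\right) \left(-3\right) \left(-2\right) = \frac{428}{7} \left(-3\right) \left(-2\right) = \left(- \frac{1284}{7}\right) \left(-2\right) = \frac{2568}{7}$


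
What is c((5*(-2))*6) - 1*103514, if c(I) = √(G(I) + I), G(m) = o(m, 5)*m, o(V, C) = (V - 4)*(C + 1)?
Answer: -103514 + 2*√5745 ≈ -1.0336e+5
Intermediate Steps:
o(V, C) = (1 + C)*(-4 + V) (o(V, C) = (-4 + V)*(1 + C) = (1 + C)*(-4 + V))
G(m) = m*(-24 + 6*m) (G(m) = (-4 + m - 4*5 + 5*m)*m = (-4 + m - 20 + 5*m)*m = (-24 + 6*m)*m = m*(-24 + 6*m))
c(I) = √(I + 6*I*(-4 + I)) (c(I) = √(6*I*(-4 + I) + I) = √(I + 6*I*(-4 + I)))
c((5*(-2))*6) - 1*103514 = √(((5*(-2))*6)*(-23 + 6*((5*(-2))*6))) - 1*103514 = √((-10*6)*(-23 + 6*(-10*6))) - 103514 = √(-60*(-23 + 6*(-60))) - 103514 = √(-60*(-23 - 360)) - 103514 = √(-60*(-383)) - 103514 = √22980 - 103514 = 2*√5745 - 103514 = -103514 + 2*√5745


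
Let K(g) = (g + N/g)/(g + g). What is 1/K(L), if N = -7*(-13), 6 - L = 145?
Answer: 19321/9706 ≈ 1.9906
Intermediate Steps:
L = -139 (L = 6 - 1*145 = 6 - 145 = -139)
N = 91
K(g) = (g + 91/g)/(2*g) (K(g) = (g + 91/g)/(g + g) = (g + 91/g)/((2*g)) = (g + 91/g)*(1/(2*g)) = (g + 91/g)/(2*g))
1/K(L) = 1/((1/2)*(91 + (-139)**2)/(-139)**2) = 1/((1/2)*(1/19321)*(91 + 19321)) = 1/((1/2)*(1/19321)*19412) = 1/(9706/19321) = 19321/9706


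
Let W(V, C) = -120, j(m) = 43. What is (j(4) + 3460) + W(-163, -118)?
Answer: 3383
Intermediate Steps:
(j(4) + 3460) + W(-163, -118) = (43 + 3460) - 120 = 3503 - 120 = 3383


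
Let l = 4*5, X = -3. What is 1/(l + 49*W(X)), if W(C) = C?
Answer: -1/127 ≈ -0.0078740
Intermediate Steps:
l = 20
1/(l + 49*W(X)) = 1/(20 + 49*(-3)) = 1/(20 - 147) = 1/(-127) = -1/127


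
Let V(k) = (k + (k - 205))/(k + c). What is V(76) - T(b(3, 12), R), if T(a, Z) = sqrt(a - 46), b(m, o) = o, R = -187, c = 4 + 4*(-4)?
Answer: -53/64 - I*sqrt(34) ≈ -0.82813 - 5.831*I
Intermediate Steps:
c = -12 (c = 4 - 16 = -12)
V(k) = (-205 + 2*k)/(-12 + k) (V(k) = (k + (k - 205))/(k - 12) = (k + (-205 + k))/(-12 + k) = (-205 + 2*k)/(-12 + k))
T(a, Z) = sqrt(-46 + a)
V(76) - T(b(3, 12), R) = (-205 + 2*76)/(-12 + 76) - sqrt(-46 + 12) = (-205 + 152)/64 - sqrt(-34) = (1/64)*(-53) - I*sqrt(34) = -53/64 - I*sqrt(34)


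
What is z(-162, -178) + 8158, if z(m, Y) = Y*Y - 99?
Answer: 39743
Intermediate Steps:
z(m, Y) = -99 + Y² (z(m, Y) = Y² - 99 = -99 + Y²)
z(-162, -178) + 8158 = (-99 + (-178)²) + 8158 = (-99 + 31684) + 8158 = 31585 + 8158 = 39743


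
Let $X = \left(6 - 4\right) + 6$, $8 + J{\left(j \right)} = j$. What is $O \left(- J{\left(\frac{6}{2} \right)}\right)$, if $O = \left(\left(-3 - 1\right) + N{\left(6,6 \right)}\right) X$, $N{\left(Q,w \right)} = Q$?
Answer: $80$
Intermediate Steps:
$J{\left(j \right)} = -8 + j$
$X = 8$ ($X = 2 + 6 = 8$)
$O = 16$ ($O = \left(\left(-3 - 1\right) + 6\right) 8 = \left(-4 + 6\right) 8 = 2 \cdot 8 = 16$)
$O \left(- J{\left(\frac{6}{2} \right)}\right) = 16 \left(- (-8 + \frac{6}{2})\right) = 16 \left(- (-8 + 6 \cdot \frac{1}{2})\right) = 16 \left(- (-8 + 3)\right) = 16 \left(\left(-1\right) \left(-5\right)\right) = 16 \cdot 5 = 80$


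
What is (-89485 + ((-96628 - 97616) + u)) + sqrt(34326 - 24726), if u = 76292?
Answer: -207437 + 40*sqrt(6) ≈ -2.0734e+5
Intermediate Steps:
(-89485 + ((-96628 - 97616) + u)) + sqrt(34326 - 24726) = (-89485 + ((-96628 - 97616) + 76292)) + sqrt(34326 - 24726) = (-89485 + (-194244 + 76292)) + sqrt(9600) = (-89485 - 117952) + 40*sqrt(6) = -207437 + 40*sqrt(6)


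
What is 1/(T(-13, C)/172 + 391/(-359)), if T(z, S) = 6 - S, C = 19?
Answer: -61748/71919 ≈ -0.85858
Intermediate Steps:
1/(T(-13, C)/172 + 391/(-359)) = 1/((6 - 1*19)/172 + 391/(-359)) = 1/((6 - 19)*(1/172) + 391*(-1/359)) = 1/(-13*1/172 - 391/359) = 1/(-13/172 - 391/359) = 1/(-71919/61748) = -61748/71919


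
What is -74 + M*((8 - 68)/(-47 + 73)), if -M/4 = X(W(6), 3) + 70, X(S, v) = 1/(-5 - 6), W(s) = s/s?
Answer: 81698/143 ≈ 571.31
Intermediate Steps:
W(s) = 1
X(S, v) = -1/11 (X(S, v) = 1/(-11) = -1/11)
M = -3076/11 (M = -4*(-1/11 + 70) = -4*769/11 = -3076/11 ≈ -279.64)
-74 + M*((8 - 68)/(-47 + 73)) = -74 - 3076*(8 - 68)/(11*(-47 + 73)) = -74 - (-184560)/(11*26) = -74 - 3076/11*(-30/13) = -74 + 92280/143 = 81698/143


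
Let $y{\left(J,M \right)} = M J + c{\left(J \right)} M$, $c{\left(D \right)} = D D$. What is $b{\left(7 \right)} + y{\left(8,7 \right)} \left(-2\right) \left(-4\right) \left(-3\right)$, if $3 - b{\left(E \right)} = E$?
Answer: $-12100$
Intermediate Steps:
$c{\left(D \right)} = D^{2}$
$y{\left(J,M \right)} = J M + M J^{2}$ ($y{\left(J,M \right)} = M J + J^{2} M = J M + M J^{2}$)
$b{\left(E \right)} = 3 - E$
$b{\left(7 \right)} + y{\left(8,7 \right)} \left(-2\right) \left(-4\right) \left(-3\right) = \left(3 - 7\right) + 8 \cdot 7 \left(1 + 8\right) \left(-2\right) \left(-4\right) \left(-3\right) = \left(3 - 7\right) + 8 \cdot 7 \cdot 9 \cdot 8 \left(-3\right) = -4 + 504 \left(-24\right) = -4 - 12096 = -12100$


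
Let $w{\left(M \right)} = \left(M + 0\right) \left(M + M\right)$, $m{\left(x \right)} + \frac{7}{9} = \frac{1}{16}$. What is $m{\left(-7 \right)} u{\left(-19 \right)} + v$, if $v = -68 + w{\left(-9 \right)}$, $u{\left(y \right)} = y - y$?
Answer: $94$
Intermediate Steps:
$m{\left(x \right)} = - \frac{103}{144}$ ($m{\left(x \right)} = - \frac{7}{9} + \frac{1}{16} = - \frac{103}{144}$)
$w{\left(M \right)} = 2 M^{2}$ ($w{\left(M \right)} = M 2 M = 2 M^{2}$)
$u{\left(y \right)} = 0$
$v = 94$ ($v = -68 + 2 \left(-9\right)^{2} = -68 + 2 \cdot 81 = -68 + 162 = 94$)
$m{\left(-7 \right)} u{\left(-19 \right)} + v = \left(- \frac{103}{144}\right) 0 + 94 = 0 + 94 = 94$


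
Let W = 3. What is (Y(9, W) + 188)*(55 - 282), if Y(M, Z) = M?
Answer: -44719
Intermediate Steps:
(Y(9, W) + 188)*(55 - 282) = (9 + 188)*(55 - 282) = 197*(-227) = -44719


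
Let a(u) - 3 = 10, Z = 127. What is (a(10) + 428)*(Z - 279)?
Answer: -67032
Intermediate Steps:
a(u) = 13 (a(u) = 3 + 10 = 13)
(a(10) + 428)*(Z - 279) = (13 + 428)*(127 - 279) = 441*(-152) = -67032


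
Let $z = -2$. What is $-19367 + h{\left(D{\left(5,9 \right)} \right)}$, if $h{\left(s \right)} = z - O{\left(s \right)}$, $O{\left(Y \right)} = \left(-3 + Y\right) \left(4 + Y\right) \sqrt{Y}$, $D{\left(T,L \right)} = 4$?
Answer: $-19385$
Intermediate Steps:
$O{\left(Y \right)} = \sqrt{Y} \left(-3 + Y\right) \left(4 + Y\right)$
$h{\left(s \right)} = -2 - \sqrt{s} \left(-12 + s + s^{2}\right)$
$-19367 + h{\left(D{\left(5,9 \right)} \right)} = -19367 + \left(-2 + \sqrt{4} \left(12 - 4 - 4^{2}\right)\right) = -19367 + \left(-2 + 2 \left(12 - 4 - 16\right)\right) = -19367 + \left(-2 + 2 \left(-8\right)\right) = -19367 - 18 = -19385$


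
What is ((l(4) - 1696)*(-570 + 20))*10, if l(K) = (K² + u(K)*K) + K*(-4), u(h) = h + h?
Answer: 9152000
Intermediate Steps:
u(h) = 2*h
l(K) = -4*K + 3*K² (l(K) = (K² + (2*K)*K) + K*(-4) = (K² + 2*K²) - 4*K = 3*K² - 4*K = -4*K + 3*K²)
((l(4) - 1696)*(-570 + 20))*10 = ((4*(-4 + 3*4) - 1696)*(-570 + 20))*10 = ((4*(-4 + 12) - 1696)*(-550))*10 = ((4*8 - 1696)*(-550))*10 = ((32 - 1696)*(-550))*10 = -1664*(-550)*10 = 915200*10 = 9152000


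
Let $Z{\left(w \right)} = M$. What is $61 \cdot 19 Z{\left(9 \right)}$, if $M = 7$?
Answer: $8113$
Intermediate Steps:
$Z{\left(w \right)} = 7$
$61 \cdot 19 Z{\left(9 \right)} = 61 \cdot 19 \cdot 7 = 1159 \cdot 7 = 8113$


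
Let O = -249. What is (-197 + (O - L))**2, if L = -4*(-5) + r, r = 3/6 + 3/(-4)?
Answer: 3470769/16 ≈ 2.1692e+5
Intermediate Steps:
r = -1/4 (r = 3*(1/6) + 3*(-1/4) = 1/2 - 3/4 = -1/4 ≈ -0.25000)
L = 79/4 (L = -4*(-5) - 1/4 = 20 - 1/4 = 79/4 ≈ 19.750)
(-197 + (O - L))**2 = (-197 + (-249 - 1*79/4))**2 = (-197 + (-249 - 79/4))**2 = (-197 - 1075/4)**2 = (-1863/4)**2 = 3470769/16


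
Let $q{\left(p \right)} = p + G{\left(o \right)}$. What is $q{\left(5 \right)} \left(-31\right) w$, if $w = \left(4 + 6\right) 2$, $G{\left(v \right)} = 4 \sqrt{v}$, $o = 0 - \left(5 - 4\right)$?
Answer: $-3100 - 2480 i \approx -3100.0 - 2480.0 i$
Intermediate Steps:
$o = -1$ ($o = 0 - \left(5 - 4\right) = 0 - 1 = -1$)
$w = 20$ ($w = 10 \cdot 2 = 20$)
$q{\left(p \right)} = p + 4 i$ ($q{\left(p \right)} = p + 4 \sqrt{-1} = p + 4 i$)
$q{\left(5 \right)} \left(-31\right) w = \left(5 + 4 i\right) \left(-31\right) 20 = \left(-155 - 124 i\right) 20 = -3100 - 2480 i$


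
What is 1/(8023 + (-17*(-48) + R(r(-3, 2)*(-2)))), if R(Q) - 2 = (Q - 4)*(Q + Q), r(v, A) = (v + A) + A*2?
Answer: 1/8961 ≈ 0.00011159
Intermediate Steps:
r(v, A) = v + 3*A (r(v, A) = (A + v) + 2*A = v + 3*A)
R(Q) = 2 + 2*Q*(-4 + Q) (R(Q) = 2 + (Q - 4)*(Q + Q) = 2 + (-4 + Q)*(2*Q) = 2 + 2*Q*(-4 + Q))
1/(8023 + (-17*(-48) + R(r(-3, 2)*(-2)))) = 1/(8023 + (-17*(-48) + (2 - 8*(-3 + 3*2)*(-2) + 2*((-3 + 3*2)*(-2))²))) = 1/(8023 + (816 + (2 - 8*(-3 + 6)*(-2) + 2*((-3 + 6)*(-2))²))) = 1/(8023 + (816 + (2 - 24*(-2) + 2*(3*(-2))²))) = 1/(8023 + (816 + (2 - 8*(-6) + 2*(-6)²))) = 1/(8023 + (816 + (2 + 48 + 2*36))) = 1/(8023 + (816 + (2 + 48 + 72))) = 1/(8023 + (816 + 122)) = 1/(8023 + 938) = 1/8961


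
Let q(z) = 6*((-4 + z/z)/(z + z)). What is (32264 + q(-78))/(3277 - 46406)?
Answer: -838867/1121354 ≈ -0.74808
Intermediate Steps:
q(z) = -9/z (q(z) = 6*((-4 + 1)/((2*z))) = 6*(-3/(2*z)) = -9/z)
(32264 + q(-78))/(3277 - 46406) = (32264 - 9/(-78))/(3277 - 46406) = (32264 - 9*(-1/78))/(-43129) = (32264 + 3/26)*(-1/43129) = (838867/26)*(-1/43129) = -838867/1121354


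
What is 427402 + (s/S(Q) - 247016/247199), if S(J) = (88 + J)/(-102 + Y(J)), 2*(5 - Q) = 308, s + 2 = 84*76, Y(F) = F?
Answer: 6840822727420/15079139 ≈ 4.5366e+5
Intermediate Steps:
s = 6382 (s = -2 + 84*76 = -2 + 6384 = 6382)
Q = -149 (Q = 5 - ½*308 = 5 - 154 = -149)
S(J) = (88 + J)/(-102 + J)
427402 + (s/S(Q) - 247016/247199) = 427402 + (6382/(((88 - 149)/(-102 - 149))) - 247016/247199) = 427402 + (6382/((-61/(-251))) - 247016*1/247199) = 427402 + (6382/((-1/251*(-61))) - 247016/247199) = 427402 + (6382/(61/251) - 247016/247199) = 427402 + (6382*(251/61) - 247016/247199) = 427402 + (1601882/61 - 247016/247199) = 427402 + 395968560542/15079139 = 6840822727420/15079139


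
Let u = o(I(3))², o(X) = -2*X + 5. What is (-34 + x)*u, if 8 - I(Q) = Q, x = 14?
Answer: -500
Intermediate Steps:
I(Q) = 8 - Q
o(X) = 5 - 2*X
u = 25 (u = (5 - 2*(8 - 1*3))² = (5 - 2*(8 - 3))² = (5 - 2*5)² = (5 - 10)² = (-5)² = 25)
(-34 + x)*u = (-34 + 14)*25 = -20*25 = -500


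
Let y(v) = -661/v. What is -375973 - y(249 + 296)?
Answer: -204904624/545 ≈ -3.7597e+5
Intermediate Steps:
-375973 - y(249 + 296) = -375973 - (-661)/(249 + 296) = -375973 - (-661)/545 = -375973 - 1*(-661/545) = -375973 + 661/545 = -204904624/545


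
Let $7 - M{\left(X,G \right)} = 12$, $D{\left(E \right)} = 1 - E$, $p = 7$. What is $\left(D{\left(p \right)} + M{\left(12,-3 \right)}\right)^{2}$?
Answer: $121$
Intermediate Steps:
$M{\left(X,G \right)} = -5$ ($M{\left(X,G \right)} = 7 - 12 = -5$)
$\left(D{\left(p \right)} + M{\left(12,-3 \right)}\right)^{2} = \left(\left(1 - 7\right) - 5\right)^{2} = \left(-6 - 5\right)^{2} = \left(-11\right)^{2} = 121$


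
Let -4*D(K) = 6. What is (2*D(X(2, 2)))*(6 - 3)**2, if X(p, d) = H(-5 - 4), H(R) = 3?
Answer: -27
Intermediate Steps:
X(p, d) = 3
D(K) = -3/2 (D(K) = -1/4*6 = -3/2)
(2*D(X(2, 2)))*(6 - 3)**2 = (2*(-3/2))*(6 - 3)**2 = -3*3**2 = -3*9 = -27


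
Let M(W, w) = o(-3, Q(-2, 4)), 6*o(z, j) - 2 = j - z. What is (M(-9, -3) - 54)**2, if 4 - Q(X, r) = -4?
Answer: 96721/36 ≈ 2686.7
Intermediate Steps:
Q(X, r) = 8 (Q(X, r) = 4 - 1*(-4) = 4 + 4 = 8)
o(z, j) = 1/3 - z/6 + j/6 (o(z, j) = 1/3 + (j - z)/6 = 1/3 + (-z/6 + j/6) = 1/3 - z/6 + j/6)
M(W, w) = 13/6 (M(W, w) = 1/3 - 1/6*(-3) + (1/6)*8 = 1/3 + 1/2 + 4/3 = 13/6)
(M(-9, -3) - 54)**2 = (13/6 - 54)**2 = (-311/6)**2 = 96721/36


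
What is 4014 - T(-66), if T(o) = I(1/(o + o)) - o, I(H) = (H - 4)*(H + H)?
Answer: 34394447/8712 ≈ 3947.9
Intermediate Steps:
I(H) = 2*H*(-4 + H) (I(H) = (-4 + H)*(2*H) = 2*H*(-4 + H))
T(o) = -o + (-4 + 1/(2*o))/o (T(o) = 2*(-4 + 1/(o + o))/(o + o) - o = 2*(-4 + 1/(2*o))/((2*o)) - o = 2*(1/(2*o))*(-4 + 1/(2*o)) - o = (-4 + 1/(2*o))/o - o = -o + (-4 + 1/(2*o))/o)
4014 - T(-66) = 4014 - ((½)/(-66)² - 1*(-66) - 4/(-66)) = 4014 - ((½)*(1/4356) + 66 - 4*(-1/66)) = 4014 - (1/8712 + 66 + 2/33) = 4014 - 1*575521/8712 = 4014 - 575521/8712 = 34394447/8712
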